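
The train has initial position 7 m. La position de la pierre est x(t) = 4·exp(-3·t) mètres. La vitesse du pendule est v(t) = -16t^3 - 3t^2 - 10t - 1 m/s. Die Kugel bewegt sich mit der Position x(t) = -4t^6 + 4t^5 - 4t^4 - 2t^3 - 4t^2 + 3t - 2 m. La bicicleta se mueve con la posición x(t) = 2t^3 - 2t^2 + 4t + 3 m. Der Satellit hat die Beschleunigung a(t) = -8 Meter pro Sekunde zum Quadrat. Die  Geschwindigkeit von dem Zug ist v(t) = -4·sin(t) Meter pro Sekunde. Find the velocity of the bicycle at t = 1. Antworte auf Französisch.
Pour résoudre ceci, nous devons prendre 1 dérivée de notre équation de la position x(t) = 2·t^3 - 2·t^2 + 4·t + 3. En prenant d/dt de x(t), nous trouvons v(t) = 6·t^2 - 4·t + 4. Nous avons la vitesse v(t) = 6·t^2 - 4·t + 4. En substituant t = 1: v(1) = 6.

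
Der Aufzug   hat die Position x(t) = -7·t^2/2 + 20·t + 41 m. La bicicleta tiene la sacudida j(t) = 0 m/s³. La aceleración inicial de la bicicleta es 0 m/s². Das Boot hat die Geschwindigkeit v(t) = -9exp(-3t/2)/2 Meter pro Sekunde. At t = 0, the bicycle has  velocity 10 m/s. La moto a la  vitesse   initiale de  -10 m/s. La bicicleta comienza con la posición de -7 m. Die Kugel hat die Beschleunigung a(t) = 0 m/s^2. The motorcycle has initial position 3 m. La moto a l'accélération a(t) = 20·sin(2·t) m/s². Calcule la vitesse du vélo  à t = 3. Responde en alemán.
Ausgehend von dem Ruck j(t) = 0, nehmen wir 2 Integrale. Mit ∫j(t)dt und Anwendung von a(0) = 0, finden wir a(t) = 0. Durch Integration von der Beschleunigung und Verwendung der Anfangsbedingung v(0) = 10, erhalten wir v(t) = 10. Aus der Gleichung für die Geschwindigkeit v(t) = 10, setzen wir t = 3 ein und erhalten v = 10.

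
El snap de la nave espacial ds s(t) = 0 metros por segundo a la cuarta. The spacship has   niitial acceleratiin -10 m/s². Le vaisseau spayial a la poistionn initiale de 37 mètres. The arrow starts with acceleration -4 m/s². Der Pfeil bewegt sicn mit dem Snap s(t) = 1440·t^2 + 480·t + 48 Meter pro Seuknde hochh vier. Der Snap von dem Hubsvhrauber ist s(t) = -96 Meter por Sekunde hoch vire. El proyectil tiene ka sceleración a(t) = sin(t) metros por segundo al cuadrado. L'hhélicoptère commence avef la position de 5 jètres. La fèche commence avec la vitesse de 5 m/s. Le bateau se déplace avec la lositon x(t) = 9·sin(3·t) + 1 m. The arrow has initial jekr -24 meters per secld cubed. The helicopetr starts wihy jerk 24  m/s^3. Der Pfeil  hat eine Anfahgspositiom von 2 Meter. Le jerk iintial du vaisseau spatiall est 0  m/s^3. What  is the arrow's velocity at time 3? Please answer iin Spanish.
Partiendo del snap s(t) = 1440·t^2 + 480·t + 48, tomamos 3 antiderivadas. La antiderivada del snap, con j(0) = -24, da la sacudida: j(t) = 480·t^3 + 240·t^2 + 48·t - 24. La antiderivada de la sacudida, con a(0) = -4, da la aceleración: a(t) = 120·t^4 + 80·t^3 + 24·t^2 - 24·t - 4. La integral de la aceleración, con v(0) = 5, da la velocidad: v(t) = 24·t^5 + 20·t^4 + 8·t^3 - 12·t^2 - 4·t + 5. Usando v(t) = 24·t^5 + 20·t^4 + 8·t^3 - 12·t^2 - 4·t + 5 y sustituyendo t = 3, encontramos v = 7553.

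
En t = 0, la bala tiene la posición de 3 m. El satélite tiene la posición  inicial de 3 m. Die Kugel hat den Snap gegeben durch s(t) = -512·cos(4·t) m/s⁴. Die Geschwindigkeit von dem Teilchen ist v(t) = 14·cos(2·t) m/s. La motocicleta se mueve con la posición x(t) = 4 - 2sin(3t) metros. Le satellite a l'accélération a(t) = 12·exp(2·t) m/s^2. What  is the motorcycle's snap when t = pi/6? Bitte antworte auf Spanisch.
Para resolver esto, necesitamos tomar 4 derivadas de nuestra ecuación de la posición x(t) = 4 - 2·sin(3·t). Tomando d/dt de x(t), encontramos v(t) = -6·cos(3·t). Tomando d/dt de v(t), encontramos a(t) = 18·sin(3·t). Tomando d/dt de a(t), encontramos j(t) = 54·cos(3·t). Tomando d/dt de j(t), encontramos s(t) = -162·sin(3·t). Tenemos el snap s(t) = -162·sin(3·t). Sustituyendo t = pi/6: s(pi/6) = -162.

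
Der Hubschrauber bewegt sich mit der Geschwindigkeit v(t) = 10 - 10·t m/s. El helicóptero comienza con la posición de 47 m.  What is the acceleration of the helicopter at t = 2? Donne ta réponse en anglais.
Starting from velocity v(t) = 10 - 10·t, we take 1 derivative. Taking d/dt of v(t), we find a(t) = -10. Using a(t) = -10 and substituting t = 2, we find a = -10.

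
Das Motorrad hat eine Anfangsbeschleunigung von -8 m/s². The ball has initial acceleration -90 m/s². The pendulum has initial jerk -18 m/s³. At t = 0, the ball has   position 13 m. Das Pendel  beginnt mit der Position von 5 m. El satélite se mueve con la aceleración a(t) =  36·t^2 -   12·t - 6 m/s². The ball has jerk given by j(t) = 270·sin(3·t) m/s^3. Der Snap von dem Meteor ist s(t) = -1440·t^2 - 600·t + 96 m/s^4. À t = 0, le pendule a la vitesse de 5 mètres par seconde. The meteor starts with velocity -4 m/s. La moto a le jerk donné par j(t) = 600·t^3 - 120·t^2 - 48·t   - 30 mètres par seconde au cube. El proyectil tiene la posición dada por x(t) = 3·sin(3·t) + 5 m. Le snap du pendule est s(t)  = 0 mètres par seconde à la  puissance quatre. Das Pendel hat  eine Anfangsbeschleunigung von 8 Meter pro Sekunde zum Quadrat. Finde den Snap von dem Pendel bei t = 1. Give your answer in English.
Using s(t) = 0 and substituting t = 1, we find s = 0.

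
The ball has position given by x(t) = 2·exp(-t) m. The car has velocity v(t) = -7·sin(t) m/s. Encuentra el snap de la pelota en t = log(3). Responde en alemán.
Wir müssen unsere Gleichung für die Position x(t) = 2·exp(-t) 4-mal ableiten. Durch Ableiten von der Position erhalten wir die Geschwindigkeit: v(t) = -2·exp(-t). Mit d/dt von v(t) finden wir a(t) = 2·exp(-t). Mit d/dt von a(t) finden wir j(t) = -2·exp(-t). Durch Ableiten von dem Ruck erhalten wir den Snap: s(t) = 2·exp(-t). Mit s(t) = 2·exp(-t) und Einsetzen von t = log(3), finden wir s = 2/3.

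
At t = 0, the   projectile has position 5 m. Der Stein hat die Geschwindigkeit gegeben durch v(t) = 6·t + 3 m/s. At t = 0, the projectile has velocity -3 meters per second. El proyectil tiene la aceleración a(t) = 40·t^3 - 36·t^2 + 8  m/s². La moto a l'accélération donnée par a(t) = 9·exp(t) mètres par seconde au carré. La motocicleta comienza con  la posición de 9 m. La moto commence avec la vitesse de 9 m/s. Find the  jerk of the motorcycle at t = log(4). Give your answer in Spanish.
Para resolver esto, necesitamos tomar 1 derivada de nuestra ecuación de la aceleración a(t) = 9·exp(t). La derivada de la aceleración da la sacudida: j(t) = 9·exp(t). De la ecuación de la sacudida j(t) = 9·exp(t), sustituimos t = log(4) para obtener j = 36.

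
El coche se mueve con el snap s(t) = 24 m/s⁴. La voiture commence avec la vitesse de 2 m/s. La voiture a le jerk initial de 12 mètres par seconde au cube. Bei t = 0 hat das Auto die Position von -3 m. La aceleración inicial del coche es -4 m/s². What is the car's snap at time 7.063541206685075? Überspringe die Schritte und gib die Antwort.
The snap at t = 7.063541206685075 is s = 24.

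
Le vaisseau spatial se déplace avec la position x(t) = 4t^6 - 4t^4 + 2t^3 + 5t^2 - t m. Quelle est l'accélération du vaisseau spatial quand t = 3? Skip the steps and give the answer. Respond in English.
The acceleration at t = 3 is a = 9334.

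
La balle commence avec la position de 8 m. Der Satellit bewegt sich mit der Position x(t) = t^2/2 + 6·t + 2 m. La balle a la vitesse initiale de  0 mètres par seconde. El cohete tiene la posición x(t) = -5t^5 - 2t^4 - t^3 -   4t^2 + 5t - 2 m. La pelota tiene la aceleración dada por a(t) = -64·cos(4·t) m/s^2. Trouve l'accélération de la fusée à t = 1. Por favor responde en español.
Para resolver esto, necesitamos tomar 2 derivadas de nuestra ecuación de la posición x(t) = -5·t^5 - 2·t^4 - t^3 - 4·t^2 + 5·t - 2. Derivando la posición, obtenemos la velocidad: v(t) = -25·t^4 - 8·t^3 - 3·t^2 - 8·t + 5. Tomando d/dt de v(t), encontramos a(t) = -100·t^3 - 24·t^2 - 6·t - 8. Tenemos la aceleración a(t) = -100·t^3 - 24·t^2 - 6·t - 8. Sustituyendo t = 1: a(1) = -138.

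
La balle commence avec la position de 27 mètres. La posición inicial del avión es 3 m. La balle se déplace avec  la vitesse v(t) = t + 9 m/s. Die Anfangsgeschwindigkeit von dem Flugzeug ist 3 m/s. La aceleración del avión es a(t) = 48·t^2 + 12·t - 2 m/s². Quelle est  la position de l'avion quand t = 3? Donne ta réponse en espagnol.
Necesitamos integrar nuestra ecuación de la aceleración a(t) = 48·t^2 + 12·t - 2 2 veces. La integral de la aceleración es la velocidad. Usando v(0) = 3, obtenemos v(t) = 16·t^3 + 6·t^2 - 2·t + 3. La integral de la velocidad es la posición. Usando x(0) = 3, obtenemos x(t) = 4·t^4 + 2·t^3 - t^2 + 3·t + 3. De la ecuación de la posición x(t) = 4·t^4 + 2·t^3 - t^2 + 3·t + 3, sustituimos t = 3 para obtener x = 381.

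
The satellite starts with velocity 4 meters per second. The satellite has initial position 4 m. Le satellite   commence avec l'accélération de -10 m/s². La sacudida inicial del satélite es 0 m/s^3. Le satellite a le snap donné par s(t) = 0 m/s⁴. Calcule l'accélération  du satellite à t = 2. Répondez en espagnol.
Partiendo del snap s(t) = 0, tomamos 2 integrales. La integral del snap es la sacudida. Usando j(0) = 0, obtenemos j(t) = 0. Tomando ∫j(t)dt y aplicando a(0) = -10, encontramos a(t) = -10. Tenemos la aceleración a(t) = -10. Sustituyendo t = 2: a(2) = -10.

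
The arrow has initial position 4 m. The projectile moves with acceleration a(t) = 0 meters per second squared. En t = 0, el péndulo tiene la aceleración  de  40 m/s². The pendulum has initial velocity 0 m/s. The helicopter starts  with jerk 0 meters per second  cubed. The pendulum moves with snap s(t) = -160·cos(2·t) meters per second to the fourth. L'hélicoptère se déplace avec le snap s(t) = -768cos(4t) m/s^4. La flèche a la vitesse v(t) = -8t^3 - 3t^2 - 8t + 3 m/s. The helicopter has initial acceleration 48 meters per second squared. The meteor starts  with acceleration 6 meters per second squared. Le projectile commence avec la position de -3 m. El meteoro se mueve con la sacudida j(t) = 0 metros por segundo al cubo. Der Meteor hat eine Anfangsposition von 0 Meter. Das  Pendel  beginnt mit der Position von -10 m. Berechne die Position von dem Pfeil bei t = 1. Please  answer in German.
Ausgehend von der Geschwindigkeit v(t) = -8·t^3 - 3·t^2 - 8·t + 3, nehmen wir 1 Integral. Die Stammfunktion von der Geschwindigkeit, mit x(0) = 4, ergibt die Position: x(t) = -2·t^4 - t^3 - 4·t^2 + 3·t + 4. Aus der Gleichung für die Position x(t) = -2·t^4 - t^3 - 4·t^2 + 3·t + 4, setzen wir t = 1 ein und erhalten x = 0.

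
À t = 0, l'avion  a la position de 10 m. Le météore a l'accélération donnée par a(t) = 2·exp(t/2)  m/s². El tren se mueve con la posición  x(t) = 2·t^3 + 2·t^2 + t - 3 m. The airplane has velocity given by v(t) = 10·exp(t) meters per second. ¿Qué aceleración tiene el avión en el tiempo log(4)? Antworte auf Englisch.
To solve this, we need to take 1 derivative of our velocity equation v(t) = 10·exp(t). Taking d/dt of v(t), we find a(t) = 10·exp(t). From the given acceleration equation a(t) = 10·exp(t), we substitute t = log(4) to get a = 40.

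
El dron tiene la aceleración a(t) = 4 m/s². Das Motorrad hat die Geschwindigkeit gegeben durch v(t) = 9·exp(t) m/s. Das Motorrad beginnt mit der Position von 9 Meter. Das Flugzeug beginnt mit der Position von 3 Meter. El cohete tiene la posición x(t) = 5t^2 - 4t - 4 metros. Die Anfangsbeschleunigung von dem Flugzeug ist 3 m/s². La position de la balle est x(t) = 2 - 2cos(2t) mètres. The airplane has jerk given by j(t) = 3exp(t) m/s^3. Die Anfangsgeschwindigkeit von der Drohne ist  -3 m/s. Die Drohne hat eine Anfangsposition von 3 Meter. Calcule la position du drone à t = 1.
Pour résoudre ceci, nous devons prendre 2 intégrales de notre équation de l'accélération a(t) = 4. La primitive de l'accélération, avec v(0) = -3, donne la vitesse: v(t) = 4·t - 3. En intégrant la vitesse et en utilisant la condition initiale x(0) = 3, nous obtenons x(t) = 2·t^2 - 3·t + 3. De l'équation de la position x(t) = 2·t^2 - 3·t + 3, nous substituons t = 1 pour obtenir x = 2.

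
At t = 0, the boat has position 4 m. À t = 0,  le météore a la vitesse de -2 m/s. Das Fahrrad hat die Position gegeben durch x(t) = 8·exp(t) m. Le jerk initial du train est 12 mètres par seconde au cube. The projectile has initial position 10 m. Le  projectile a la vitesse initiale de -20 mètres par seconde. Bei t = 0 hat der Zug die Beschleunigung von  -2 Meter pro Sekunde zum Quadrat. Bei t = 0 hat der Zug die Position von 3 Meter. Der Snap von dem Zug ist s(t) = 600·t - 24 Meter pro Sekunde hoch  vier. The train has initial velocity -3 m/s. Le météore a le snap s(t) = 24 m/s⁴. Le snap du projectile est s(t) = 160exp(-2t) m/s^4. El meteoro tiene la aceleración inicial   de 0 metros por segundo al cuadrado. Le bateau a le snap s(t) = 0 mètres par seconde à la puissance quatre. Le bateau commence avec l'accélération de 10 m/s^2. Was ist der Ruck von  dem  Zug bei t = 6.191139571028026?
Um dies zu lösen, müssen wir 1 Stammfunktion unserer Gleichung für den Snap s(t) = 600·t - 24 finden. Die Stammfunktion von dem Snap ist der Ruck. Mit j(0) = 12 erhalten wir j(t) = 300·t^2 - 24·t + 12. Mit j(t) = 300·t^2 - 24·t + 12 und Einsetzen von t = 6.191139571028026, finden wir j = 11362.4754066801.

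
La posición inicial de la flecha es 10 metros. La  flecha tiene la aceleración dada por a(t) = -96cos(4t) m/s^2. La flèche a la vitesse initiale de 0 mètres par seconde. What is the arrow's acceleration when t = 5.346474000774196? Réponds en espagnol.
De la ecuación de la aceleración a(t) = -96·cos(4·t), sustituimos t = 5.346474000774196 para obtener a = 78.9464081285691.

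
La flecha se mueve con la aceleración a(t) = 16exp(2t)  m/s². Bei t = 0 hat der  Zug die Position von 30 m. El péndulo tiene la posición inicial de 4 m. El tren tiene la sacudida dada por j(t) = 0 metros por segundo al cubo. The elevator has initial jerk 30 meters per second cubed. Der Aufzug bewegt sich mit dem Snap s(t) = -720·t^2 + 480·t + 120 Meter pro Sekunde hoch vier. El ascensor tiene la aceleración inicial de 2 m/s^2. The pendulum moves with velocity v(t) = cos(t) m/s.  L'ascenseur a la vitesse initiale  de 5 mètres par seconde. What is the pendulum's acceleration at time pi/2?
We must differentiate our velocity equation v(t) = cos(t) 1 time. The derivative of velocity gives acceleration: a(t) = -sin(t). From the given acceleration equation a(t) = -sin(t), we substitute t = pi/2 to get a = -1.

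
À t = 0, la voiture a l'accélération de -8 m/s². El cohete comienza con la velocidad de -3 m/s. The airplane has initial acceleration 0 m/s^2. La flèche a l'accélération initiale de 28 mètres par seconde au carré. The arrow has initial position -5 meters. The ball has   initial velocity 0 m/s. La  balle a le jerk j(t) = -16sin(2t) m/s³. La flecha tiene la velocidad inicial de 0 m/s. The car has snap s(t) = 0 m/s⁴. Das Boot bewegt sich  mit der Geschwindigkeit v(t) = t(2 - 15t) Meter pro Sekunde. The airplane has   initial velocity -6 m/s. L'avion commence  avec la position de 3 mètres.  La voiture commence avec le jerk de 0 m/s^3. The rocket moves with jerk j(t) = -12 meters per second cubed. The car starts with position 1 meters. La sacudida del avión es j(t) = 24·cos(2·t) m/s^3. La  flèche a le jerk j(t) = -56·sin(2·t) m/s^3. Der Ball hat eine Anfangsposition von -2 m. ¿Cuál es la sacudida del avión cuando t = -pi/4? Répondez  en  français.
De l'équation du jerk j(t) = 24·cos(2·t), nous substituons t = -pi/4 pour obtenir j = 0.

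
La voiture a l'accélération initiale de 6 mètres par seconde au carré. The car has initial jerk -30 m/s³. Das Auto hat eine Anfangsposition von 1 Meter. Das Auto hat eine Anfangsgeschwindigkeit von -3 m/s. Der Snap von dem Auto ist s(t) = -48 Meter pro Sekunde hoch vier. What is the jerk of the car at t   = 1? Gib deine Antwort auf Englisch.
Starting from snap s(t) = -48, we take 1 antiderivative. The antiderivative of snap, with j(0) = -30, gives jerk: j(t) = -48·t - 30. We have jerk j(t) = -48·t - 30. Substituting t = 1: j(1) = -78.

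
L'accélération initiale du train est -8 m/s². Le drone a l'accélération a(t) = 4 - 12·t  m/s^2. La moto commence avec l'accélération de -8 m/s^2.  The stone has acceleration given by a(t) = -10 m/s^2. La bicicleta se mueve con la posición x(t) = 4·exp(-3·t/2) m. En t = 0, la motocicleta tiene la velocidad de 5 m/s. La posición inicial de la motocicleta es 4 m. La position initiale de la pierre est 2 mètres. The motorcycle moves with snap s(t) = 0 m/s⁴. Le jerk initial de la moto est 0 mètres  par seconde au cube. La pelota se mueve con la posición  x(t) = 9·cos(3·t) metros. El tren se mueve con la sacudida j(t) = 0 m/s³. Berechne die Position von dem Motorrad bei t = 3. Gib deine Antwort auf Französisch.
Pour résoudre ceci, nous devons prendre 4 primitives de notre équation du snap s(t) = 0. En intégrant le snap et en utilisant la condition initiale j(0) = 0, nous obtenons j(t) = 0. L'intégrale du jerk est l'accélération. En utilisant a(0) = -8, nous obtenons a(t) = -8. En prenant ∫a(t)dt et en appliquant v(0) = 5, nous trouvons v(t) = 5 - 8·t. L'intégrale de la vitesse est la position. En utilisant x(0) = 4, nous obtenons x(t) = -4·t^2 + 5·t + 4. En utilisant x(t) = -4·t^2 + 5·t + 4 et en substituant t = 3, nous trouvons x = -17.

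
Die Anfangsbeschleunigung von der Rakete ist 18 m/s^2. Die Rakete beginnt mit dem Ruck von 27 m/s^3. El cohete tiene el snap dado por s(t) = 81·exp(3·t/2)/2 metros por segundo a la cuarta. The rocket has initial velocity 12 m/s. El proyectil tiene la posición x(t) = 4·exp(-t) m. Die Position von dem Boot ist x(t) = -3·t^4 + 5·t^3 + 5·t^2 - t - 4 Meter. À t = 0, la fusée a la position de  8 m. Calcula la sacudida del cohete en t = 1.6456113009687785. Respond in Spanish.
Para resolver esto, necesitamos tomar 1 integral de nuestra ecuación del snap s(t) = 81·exp(3·t/2)/2. La integral del snap, con j(0) = 27, da la sacudida: j(t) = 27·exp(3·t/2). Tenemos la sacudida j(t) = 27·exp(3·t/2). Sustituyendo t = 1.6456113009687785: j(1.6456113009687785) = 318.701146058162.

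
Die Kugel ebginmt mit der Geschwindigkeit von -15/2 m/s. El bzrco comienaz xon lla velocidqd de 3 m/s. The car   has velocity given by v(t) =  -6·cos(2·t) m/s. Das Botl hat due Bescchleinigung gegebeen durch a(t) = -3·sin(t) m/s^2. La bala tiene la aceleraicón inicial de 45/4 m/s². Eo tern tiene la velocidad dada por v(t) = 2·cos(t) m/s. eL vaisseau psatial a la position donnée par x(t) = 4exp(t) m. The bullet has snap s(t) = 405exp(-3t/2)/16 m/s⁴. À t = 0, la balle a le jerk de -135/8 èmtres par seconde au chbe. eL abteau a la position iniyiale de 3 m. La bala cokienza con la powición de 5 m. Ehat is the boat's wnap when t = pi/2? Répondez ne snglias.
Starting from acceleration a(t) = -3·sin(t), we take 2 derivatives. Taking d/dt of a(t), we find j(t) = -3·cos(t). Taking d/dt of j(t), we find s(t) = 3·sin(t). Using s(t) = 3·sin(t) and substituting t = pi/2, we find s = 3.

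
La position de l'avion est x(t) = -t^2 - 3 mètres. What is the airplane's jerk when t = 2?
We must differentiate our position equation x(t) = -t^2 - 3 3 times. The derivative of position gives velocity: v(t) = -2·t. Differentiating velocity, we get acceleration: a(t) = -2. The derivative of acceleration gives jerk: j(t) = 0. We have jerk j(t) = 0. Substituting t = 2: j(2) = 0.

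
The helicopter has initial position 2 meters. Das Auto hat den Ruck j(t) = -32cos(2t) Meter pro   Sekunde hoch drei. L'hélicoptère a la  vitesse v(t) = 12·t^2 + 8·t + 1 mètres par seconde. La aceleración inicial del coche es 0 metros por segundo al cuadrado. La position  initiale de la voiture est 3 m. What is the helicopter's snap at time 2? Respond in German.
Ausgehend von der Geschwindigkeit v(t) = 12·t^2 + 8·t + 1, nehmen wir 3 Ableitungen. Die Ableitung von der Geschwindigkeit ergibt die Beschleunigung: a(t) = 24·t + 8. Mit d/dt von a(t) finden wir j(t) = 24. Durch Ableiten von dem Ruck erhalten wir den Snap: s(t) = 0. Aus der Gleichung für den Snap s(t) = 0, setzen wir t = 2 ein und erhalten s = 0.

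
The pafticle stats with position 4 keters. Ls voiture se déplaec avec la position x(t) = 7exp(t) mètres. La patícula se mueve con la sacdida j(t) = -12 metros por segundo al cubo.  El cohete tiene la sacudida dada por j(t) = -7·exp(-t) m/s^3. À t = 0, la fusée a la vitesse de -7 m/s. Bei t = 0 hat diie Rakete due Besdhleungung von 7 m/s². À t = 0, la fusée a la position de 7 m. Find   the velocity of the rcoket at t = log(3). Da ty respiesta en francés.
Nous devons intégrer notre équation du jerk j(t) = -7·exp(-t) 2 fois. En intégrant le jerk et en utilisant la condition initiale a(0) = 7, nous obtenons a(t) = 7·exp(-t). La primitive de l'accélération est la vitesse. En utilisant v(0) = -7, nous obtenons v(t) = -7·exp(-t). De l'équation de la vitesse v(t) = -7·exp(-t), nous substituons t = log(3) pour obtenir v = -7/3.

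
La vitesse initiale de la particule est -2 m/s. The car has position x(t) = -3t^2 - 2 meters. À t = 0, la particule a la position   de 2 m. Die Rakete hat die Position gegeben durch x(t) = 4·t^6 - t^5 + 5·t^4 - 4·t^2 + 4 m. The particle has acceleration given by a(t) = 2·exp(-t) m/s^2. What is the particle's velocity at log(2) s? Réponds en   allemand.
Ausgehend von der Beschleunigung a(t) = 2·exp(-t), nehmen wir 1 Integral. Durch Integration von der Beschleunigung und Verwendung der Anfangsbedingung v(0) = -2, erhalten wir v(t) = -2·exp(-t). Aus der Gleichung für die Geschwindigkeit v(t) = -2·exp(-t), setzen wir t = log(2) ein und erhalten v = -1.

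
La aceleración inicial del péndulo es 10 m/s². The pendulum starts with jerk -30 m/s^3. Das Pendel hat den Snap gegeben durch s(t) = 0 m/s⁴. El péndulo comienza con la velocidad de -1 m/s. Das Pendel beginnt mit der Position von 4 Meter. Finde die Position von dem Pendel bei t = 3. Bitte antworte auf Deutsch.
Wir müssen die Stammfunktion unserer Gleichung für den Snap s(t) = 0 4-mal finden. Durch Integration von dem Snap und Verwendung der Anfangsbedingung j(0) = -30, erhalten wir j(t) = -30. Durch Integration von dem Ruck und Verwendung der Anfangsbedingung a(0) = 10, erhalten wir a(t) = 10 - 30·t. Mit ∫a(t)dt und Anwendung von v(0) = -1, finden wir v(t) = -15·t^2 + 10·t - 1. Das Integral von der Geschwindigkeit ist die Position. Mit x(0) = 4 erhalten wir x(t) = -5·t^3 + 5·t^2 - t + 4. Wir haben die Position x(t) = -5·t^3 + 5·t^2 - t + 4. Durch Einsetzen von t = 3: x(3) = -89.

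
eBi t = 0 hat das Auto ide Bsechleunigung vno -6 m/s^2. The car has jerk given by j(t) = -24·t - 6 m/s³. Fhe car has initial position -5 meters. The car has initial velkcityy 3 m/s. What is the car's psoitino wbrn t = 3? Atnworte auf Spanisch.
Necesitamos integrar nuestra ecuación de la sacudida j(t) = -24·t - 6 3 veces. Tomando ∫j(t)dt y aplicando a(0) = -6, encontramos a(t) = -12·t^2 - 6·t - 6. La integral de la aceleración es la velocidad. Usando v(0) = 3, obtenemos v(t) = -4·t^3 - 3·t^2 - 6·t + 3. Integrando la velocidad y usando la condición inicial x(0) = -5, obtenemos x(t) = -t^4 - t^3 - 3·t^2 + 3·t - 5. Tenemos la posición x(t) = -t^4 - t^3 - 3·t^2 + 3·t - 5. Sustituyendo t = 3: x(3) = -131.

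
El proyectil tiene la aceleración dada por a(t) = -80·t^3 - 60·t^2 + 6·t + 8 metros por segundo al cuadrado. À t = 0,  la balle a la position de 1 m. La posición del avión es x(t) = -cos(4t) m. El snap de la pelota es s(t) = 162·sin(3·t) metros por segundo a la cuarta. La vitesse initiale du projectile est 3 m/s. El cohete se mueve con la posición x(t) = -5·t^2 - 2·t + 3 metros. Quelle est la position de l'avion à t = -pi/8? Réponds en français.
Nous avons la position x(t) = -cos(4·t). En substituant t = -pi/8: x(-pi/8) = 0.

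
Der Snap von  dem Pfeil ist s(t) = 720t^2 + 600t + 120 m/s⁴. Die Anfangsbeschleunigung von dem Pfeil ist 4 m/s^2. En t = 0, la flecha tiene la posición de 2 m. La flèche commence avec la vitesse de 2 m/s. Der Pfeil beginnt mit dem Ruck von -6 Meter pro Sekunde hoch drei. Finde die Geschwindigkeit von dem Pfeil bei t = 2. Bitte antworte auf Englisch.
We must find the integral of our snap equation s(t) = 720·t^2 + 600·t + 120 3 times. Taking ∫s(t)dt and applying j(0) = -6, we find j(t) = 240·t^3 + 300·t^2 + 120·t - 6. The integral of jerk is acceleration. Using a(0) = 4, we get a(t) = 60·t^4 + 100·t^3 + 60·t^2 - 6·t + 4. The antiderivative of acceleration, with v(0) = 2, gives velocity: v(t) = 12·t^5 + 25·t^4 + 20·t^3 - 3·t^2 + 4·t + 2. From the given velocity equation v(t) = 12·t^5 + 25·t^4 + 20·t^3 - 3·t^2 + 4·t + 2, we substitute t = 2 to get v = 942.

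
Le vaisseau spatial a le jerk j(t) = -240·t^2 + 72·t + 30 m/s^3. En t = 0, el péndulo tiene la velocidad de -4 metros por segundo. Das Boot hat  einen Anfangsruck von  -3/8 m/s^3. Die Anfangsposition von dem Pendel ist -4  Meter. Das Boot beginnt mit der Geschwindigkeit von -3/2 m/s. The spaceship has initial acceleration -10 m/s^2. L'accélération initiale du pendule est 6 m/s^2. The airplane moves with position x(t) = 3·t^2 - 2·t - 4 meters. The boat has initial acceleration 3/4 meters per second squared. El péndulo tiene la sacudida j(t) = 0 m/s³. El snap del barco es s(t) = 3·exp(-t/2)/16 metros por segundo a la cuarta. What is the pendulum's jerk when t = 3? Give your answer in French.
Nous avons le jerk j(t) = 0. En substituant t = 3: j(3) = 0.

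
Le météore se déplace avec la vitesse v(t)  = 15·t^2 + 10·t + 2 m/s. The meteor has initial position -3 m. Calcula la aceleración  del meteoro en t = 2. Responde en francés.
Pour résoudre ceci, nous devons prendre 1 dérivée de notre équation de la vitesse v(t) = 15·t^2 + 10·t + 2. En dérivant la vitesse, nous obtenons l'accélération: a(t) = 30·t + 10. Nous avons l'accélération a(t) = 30·t + 10. En substituant t = 2: a(2) = 70.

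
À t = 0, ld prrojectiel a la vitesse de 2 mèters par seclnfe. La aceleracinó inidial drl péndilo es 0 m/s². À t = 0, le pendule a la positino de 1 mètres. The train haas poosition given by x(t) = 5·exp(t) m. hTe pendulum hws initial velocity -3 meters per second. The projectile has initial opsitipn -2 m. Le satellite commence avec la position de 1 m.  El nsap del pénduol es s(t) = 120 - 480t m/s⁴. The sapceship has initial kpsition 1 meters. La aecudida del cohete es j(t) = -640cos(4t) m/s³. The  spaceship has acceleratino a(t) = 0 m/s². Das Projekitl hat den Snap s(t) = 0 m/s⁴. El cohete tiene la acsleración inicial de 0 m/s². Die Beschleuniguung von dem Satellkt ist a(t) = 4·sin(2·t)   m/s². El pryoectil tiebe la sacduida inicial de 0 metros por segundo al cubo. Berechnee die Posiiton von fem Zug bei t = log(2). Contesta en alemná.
Aus der Gleichung für die Position x(t) = 5·exp(t), setzen wir t = log(2) ein und erhalten x = 10.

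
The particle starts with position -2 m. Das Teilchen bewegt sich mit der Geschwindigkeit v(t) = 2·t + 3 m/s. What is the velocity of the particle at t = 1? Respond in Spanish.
De la ecuación de la velocidad v(t) = 2·t + 3, sustituimos t = 1 para obtener v = 5.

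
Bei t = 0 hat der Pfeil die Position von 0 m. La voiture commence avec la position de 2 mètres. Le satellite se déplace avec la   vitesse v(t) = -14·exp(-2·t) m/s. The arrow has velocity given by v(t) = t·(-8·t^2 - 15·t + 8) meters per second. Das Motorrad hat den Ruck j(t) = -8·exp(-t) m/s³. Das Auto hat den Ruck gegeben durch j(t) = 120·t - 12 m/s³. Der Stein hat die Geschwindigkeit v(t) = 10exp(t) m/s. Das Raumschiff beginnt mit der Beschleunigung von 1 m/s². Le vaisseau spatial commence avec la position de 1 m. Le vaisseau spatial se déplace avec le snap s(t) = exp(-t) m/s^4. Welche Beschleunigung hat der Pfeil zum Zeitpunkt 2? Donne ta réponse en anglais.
To solve this, we need to take 1 derivative of our velocity equation v(t) = t·(-8·t^2 - 15·t + 8). The derivative of velocity gives acceleration: a(t) = -8·t^2 + t·(-16·t - 15) - 15·t + 8. From the given acceleration equation a(t) = -8·t^2 + t·(-16·t - 15) - 15·t + 8, we substitute t = 2 to get a = -148.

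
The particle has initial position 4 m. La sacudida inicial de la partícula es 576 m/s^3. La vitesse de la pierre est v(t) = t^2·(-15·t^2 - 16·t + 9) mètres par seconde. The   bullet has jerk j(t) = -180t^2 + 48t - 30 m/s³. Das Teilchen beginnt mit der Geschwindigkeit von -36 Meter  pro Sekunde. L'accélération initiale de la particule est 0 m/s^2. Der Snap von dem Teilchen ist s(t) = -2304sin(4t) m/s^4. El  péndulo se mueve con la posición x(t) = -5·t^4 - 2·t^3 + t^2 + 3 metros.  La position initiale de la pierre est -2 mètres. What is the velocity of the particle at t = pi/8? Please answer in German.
Ausgehend von dem Snap s(t) = -2304·sin(4·t), nehmen wir 3 Integrale. Das Integral von dem Snap ist der Ruck. Mit j(0) = 576 erhalten wir j(t) = 576·cos(4·t). Durch Integration von dem Ruck und Verwendung der Anfangsbedingung a(0) = 0, erhalten wir a(t) = 144·sin(4·t). Durch Integration von der Beschleunigung und Verwendung der Anfangsbedingung v(0) = -36, erhalten wir v(t) = -36·cos(4·t). Mit v(t) = -36·cos(4·t) und Einsetzen von t = pi/8, finden wir v = 0.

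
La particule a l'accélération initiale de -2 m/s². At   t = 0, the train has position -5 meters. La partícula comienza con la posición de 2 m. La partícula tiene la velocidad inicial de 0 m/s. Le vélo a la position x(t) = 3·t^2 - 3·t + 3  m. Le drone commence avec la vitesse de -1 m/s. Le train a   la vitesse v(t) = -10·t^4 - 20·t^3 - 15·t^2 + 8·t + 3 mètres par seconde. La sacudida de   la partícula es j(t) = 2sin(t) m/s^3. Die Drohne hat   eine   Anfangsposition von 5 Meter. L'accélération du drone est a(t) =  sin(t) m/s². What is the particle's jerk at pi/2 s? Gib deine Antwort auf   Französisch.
En utilisant j(t) = 2·sin(t) et en substituant t = pi/2, nous trouvons j = 2.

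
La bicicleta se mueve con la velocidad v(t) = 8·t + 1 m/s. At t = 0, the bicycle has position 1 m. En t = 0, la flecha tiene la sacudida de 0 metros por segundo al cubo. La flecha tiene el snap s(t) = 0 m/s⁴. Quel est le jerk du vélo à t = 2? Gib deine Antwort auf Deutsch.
Ausgehend von der Geschwindigkeit v(t) = 8·t + 1, nehmen wir 2 Ableitungen. Mit d/dt von v(t) finden wir a(t) = 8. Mit d/dt von a(t) finden wir j(t) = 0. Wir haben den Ruck j(t) = 0. Durch Einsetzen von t = 2: j(2) = 0.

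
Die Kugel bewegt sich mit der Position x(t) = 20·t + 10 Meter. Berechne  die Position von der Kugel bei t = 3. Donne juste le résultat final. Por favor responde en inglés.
At t = 3, x = 70.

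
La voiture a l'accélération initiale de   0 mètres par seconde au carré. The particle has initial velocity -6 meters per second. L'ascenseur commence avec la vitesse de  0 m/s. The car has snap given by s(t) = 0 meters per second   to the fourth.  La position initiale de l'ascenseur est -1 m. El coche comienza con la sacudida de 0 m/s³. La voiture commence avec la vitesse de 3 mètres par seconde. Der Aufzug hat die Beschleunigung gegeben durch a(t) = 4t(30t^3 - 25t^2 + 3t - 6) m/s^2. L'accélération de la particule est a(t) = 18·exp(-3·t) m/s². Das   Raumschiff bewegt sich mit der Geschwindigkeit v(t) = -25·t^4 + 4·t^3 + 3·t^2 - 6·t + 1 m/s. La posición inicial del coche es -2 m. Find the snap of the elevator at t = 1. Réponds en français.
Nous devons dériver notre équation de l'accélération a(t) = 4·t·(30·t^3 - 25·t^2 + 3·t - 6) 2 fois. La dérivée de l'accélération donne le jerk: j(t) = 120·t^3 - 100·t^2 + 4·t·(90·t^2 - 50·t + 3) + 12·t - 24. En prenant d/dt de j(t), nous trouvons s(t) = 720·t^2 + 4·t·(180·t - 50) - 400·t + 24. Nous avons le snap s(t) = 720·t^2 + 4·t·(180·t - 50) - 400·t + 24. En substituant t = 1: s(1) = 864.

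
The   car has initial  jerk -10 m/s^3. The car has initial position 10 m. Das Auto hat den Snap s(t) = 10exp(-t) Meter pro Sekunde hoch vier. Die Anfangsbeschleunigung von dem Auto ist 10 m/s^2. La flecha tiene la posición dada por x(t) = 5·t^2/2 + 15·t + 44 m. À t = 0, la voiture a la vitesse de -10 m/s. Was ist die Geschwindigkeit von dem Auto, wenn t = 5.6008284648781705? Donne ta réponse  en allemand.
Um dies zu lösen, müssen wir 3 Stammfunktionen unserer Gleichung für den Snap s(t) = 10·exp(-t) finden. Die Stammfunktion von dem Snap ist der Ruck. Mit j(0) = -10 erhalten wir j(t) = -10·exp(-t). Durch Integration von dem Ruck und Verwendung der Anfangsbedingung a(0) = 10, erhalten wir a(t) = 10·exp(-t). Mit ∫a(t)dt und Anwendung von v(0) = -10, finden wir v(t) = -10·exp(-t). Aus der Gleichung für die Geschwindigkeit v(t) = -10·exp(-t), setzen wir t = 5.6008284648781705 ein und erhalten v = -0.0369480143494107.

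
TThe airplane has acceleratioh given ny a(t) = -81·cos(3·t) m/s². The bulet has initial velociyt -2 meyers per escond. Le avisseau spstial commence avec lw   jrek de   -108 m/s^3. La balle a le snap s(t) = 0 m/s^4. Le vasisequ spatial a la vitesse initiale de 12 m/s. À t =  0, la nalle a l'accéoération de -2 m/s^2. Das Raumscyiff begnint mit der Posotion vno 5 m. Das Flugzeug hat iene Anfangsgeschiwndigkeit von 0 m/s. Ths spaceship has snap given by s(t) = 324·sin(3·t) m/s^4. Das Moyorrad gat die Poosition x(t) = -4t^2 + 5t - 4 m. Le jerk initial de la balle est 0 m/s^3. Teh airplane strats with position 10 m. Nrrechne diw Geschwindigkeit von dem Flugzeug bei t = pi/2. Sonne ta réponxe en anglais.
We must find the integral of our acceleration equation a(t) = -81·cos(3·t) 1 time. The antiderivative of acceleration is velocity. Using v(0) = 0, we get v(t) = -27·sin(3·t). From the given velocity equation v(t) = -27·sin(3·t), we substitute t = pi/2 to get v = 27.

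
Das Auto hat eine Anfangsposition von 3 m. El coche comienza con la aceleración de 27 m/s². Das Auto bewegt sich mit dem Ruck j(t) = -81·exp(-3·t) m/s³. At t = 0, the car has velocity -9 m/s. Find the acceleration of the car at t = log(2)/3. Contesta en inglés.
We must find the integral of our jerk equation j(t) = -81·exp(-3·t) 1 time. Finding the antiderivative of j(t) and using a(0) = 27: a(t) = 27·exp(-3·t). We have acceleration a(t) = 27·exp(-3·t). Substituting t = log(2)/3: a(log(2)/3) = 27/2.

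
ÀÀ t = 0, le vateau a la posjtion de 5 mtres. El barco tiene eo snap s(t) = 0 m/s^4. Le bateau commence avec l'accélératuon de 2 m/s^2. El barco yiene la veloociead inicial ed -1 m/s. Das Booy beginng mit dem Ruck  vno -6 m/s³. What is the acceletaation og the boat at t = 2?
We must find the antiderivative of our snap equation s(t) = 0 2 times. Taking ∫s(t)dt and applying j(0) = -6, we find j(t) = -6. Finding the antiderivative of j(t) and using a(0) = 2: a(t) = 2 - 6·t. From the given acceleration equation a(t) = 2 - 6·t, we substitute t = 2 to get a = -10.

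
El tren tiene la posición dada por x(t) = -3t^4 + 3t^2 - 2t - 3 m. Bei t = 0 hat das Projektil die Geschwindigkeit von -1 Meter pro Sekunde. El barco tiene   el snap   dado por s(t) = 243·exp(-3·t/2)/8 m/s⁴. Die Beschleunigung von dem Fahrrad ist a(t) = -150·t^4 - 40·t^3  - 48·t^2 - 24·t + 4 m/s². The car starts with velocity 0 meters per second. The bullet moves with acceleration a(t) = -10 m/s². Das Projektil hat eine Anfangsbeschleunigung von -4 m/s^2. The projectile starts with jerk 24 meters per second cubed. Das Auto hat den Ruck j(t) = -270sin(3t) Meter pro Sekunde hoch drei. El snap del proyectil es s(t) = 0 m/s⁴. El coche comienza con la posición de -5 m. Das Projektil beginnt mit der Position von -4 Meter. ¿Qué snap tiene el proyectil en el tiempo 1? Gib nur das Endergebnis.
La respuesta es 0.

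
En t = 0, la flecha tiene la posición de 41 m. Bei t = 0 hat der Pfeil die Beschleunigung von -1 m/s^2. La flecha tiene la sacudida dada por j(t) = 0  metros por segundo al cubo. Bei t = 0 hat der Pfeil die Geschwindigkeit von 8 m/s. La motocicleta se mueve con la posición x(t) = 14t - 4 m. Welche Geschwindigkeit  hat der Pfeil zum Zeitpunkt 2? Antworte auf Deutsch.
Um dies zu lösen, müssen wir 2 Integrale unserer Gleichung für den Ruck j(t) = 0 finden. Die Stammfunktion von dem Ruck, mit a(0) = -1, ergibt die Beschleunigung: a(t) = -1. Mit ∫a(t)dt und Anwendung von v(0) = 8, finden wir v(t) = 8 - t. Aus der Gleichung für die Geschwindigkeit v(t) = 8 - t, setzen wir t = 2 ein und erhalten v = 6.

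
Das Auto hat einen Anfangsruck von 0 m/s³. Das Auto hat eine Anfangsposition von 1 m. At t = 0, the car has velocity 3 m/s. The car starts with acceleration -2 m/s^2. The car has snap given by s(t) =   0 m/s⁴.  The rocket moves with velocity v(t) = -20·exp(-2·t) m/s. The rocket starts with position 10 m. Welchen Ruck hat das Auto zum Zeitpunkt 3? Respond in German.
Ausgehend von dem Snap s(t) = 0, nehmen wir 1 Integral. Das Integral von dem Snap ist der Ruck. Mit j(0) = 0 erhalten wir j(t) = 0. Wir haben den Ruck j(t) = 0. Durch Einsetzen von t = 3: j(3) = 0.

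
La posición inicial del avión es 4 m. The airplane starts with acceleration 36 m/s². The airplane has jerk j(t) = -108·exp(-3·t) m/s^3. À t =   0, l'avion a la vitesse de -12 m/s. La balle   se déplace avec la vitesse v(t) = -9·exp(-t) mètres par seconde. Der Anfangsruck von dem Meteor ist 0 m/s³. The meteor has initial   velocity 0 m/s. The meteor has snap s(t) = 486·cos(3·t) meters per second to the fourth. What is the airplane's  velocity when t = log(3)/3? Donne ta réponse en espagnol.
Partiendo de la sacudida j(t) = -108·exp(-3·t), tomamos 2 integrales. La integral de la sacudida, con a(0) = 36, da la aceleración: a(t) = 36·exp(-3·t). Tomando ∫a(t)dt y aplicando v(0) = -12, encontramos v(t) = -12·exp(-3·t). Usando v(t) = -12·exp(-3·t) y sustituyendo t = log(3)/3, encontramos v = -4.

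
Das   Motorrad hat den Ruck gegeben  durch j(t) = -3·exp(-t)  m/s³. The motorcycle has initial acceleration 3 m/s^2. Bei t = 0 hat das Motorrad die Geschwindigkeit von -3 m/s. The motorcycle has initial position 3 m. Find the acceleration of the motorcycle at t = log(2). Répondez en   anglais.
To solve this, we need to take 1 integral of our jerk equation j(t) = -3·exp(-t). Taking ∫j(t)dt and applying a(0) = 3, we find a(t) = 3·exp(-t). From the given acceleration equation a(t) = 3·exp(-t), we substitute t = log(2) to get a = 3/2.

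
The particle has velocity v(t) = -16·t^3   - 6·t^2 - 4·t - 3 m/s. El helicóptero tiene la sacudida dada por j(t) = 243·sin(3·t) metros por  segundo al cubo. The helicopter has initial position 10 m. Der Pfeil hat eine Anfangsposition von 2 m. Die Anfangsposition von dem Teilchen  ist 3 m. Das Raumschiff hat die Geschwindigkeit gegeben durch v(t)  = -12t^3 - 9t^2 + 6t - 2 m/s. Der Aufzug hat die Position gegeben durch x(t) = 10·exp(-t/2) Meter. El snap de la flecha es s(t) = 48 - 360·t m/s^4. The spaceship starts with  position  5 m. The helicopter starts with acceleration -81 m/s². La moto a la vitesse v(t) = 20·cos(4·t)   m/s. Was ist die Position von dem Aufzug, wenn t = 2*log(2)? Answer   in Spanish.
Tenemos la posición x(t) = 10·exp(-t/2). Sustituyendo t = 2*log(2): x(2*log(2)) = 5.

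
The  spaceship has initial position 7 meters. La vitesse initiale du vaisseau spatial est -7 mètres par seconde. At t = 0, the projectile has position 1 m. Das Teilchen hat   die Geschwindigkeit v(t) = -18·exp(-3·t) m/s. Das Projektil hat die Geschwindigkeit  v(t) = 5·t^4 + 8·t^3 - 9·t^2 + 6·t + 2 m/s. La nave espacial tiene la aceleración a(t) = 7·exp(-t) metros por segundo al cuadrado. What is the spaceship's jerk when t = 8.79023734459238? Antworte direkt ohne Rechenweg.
The jerk at t = 8.79023734459238 is j = -0.00106548285718964.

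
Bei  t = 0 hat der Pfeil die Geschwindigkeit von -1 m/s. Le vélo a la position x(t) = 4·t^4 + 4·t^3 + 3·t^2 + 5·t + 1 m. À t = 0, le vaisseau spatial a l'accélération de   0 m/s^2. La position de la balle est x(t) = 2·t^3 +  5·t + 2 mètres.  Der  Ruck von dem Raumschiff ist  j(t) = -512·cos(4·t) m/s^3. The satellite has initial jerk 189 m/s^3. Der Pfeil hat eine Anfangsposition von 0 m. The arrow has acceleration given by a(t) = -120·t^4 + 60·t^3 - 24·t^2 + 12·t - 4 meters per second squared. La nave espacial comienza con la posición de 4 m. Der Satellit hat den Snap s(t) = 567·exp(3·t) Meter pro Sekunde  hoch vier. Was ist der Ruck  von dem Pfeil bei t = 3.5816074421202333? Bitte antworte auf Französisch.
Pour résoudre ceci, nous devons prendre 1 dérivée de notre équation de l'accélération a(t) = -120·t^4 + 60·t^3 - 24·t^2 + 12·t - 4. La dérivée de l'accélération donne le jerk: j(t) = -480·t^3 + 180·t^2 - 48·t + 12. Nous avons le jerk j(t) = -480·t^3 + 180·t^2 - 48·t + 12. En substituant t = 3.5816074421202333: j(3.5816074421202333) = -19904.2744375950.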